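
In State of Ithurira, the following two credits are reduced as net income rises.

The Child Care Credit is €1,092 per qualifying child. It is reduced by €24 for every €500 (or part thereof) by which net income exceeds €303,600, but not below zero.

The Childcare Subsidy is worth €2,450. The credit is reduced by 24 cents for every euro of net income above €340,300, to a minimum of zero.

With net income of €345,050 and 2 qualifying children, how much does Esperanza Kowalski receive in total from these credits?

Child Care Credit: base = 2 × €1,092 = €2,184. income exceeds €303,600 by €41,450, which is 83 full-or-partial €500 increments; reduction = 83 × €24 = €1,992, leaving €192.
Childcare Subsidy: 24% of the €4,750 excess over €340,300 is €1,140; credit = €2,450 − €1,140 = €1,310.
Total: €192 + €1,310 = €1,502.

€1,502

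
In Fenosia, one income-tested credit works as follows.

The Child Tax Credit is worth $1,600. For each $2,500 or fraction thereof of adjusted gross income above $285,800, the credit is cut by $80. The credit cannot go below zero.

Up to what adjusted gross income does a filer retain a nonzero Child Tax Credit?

$333,300

After 19 increments the reduction is 19 × $80 = $1,520, leaving $80; one more increment wipes it out. Increment 19 ends at excess 19 × $2,500 = $47,500, so the highest qualifying income is $285,800 + $47,500 = $333,300.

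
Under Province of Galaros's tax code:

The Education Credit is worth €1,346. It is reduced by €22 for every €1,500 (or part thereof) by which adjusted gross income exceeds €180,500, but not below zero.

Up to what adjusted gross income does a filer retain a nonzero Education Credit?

€272,000

After 61 increments the reduction is 61 × €22 = €1,342, leaving €4; one more increment wipes it out. Increment 61 ends at excess 61 × €1,500 = €91,500, so the highest qualifying income is €180,500 + €91,500 = €272,000.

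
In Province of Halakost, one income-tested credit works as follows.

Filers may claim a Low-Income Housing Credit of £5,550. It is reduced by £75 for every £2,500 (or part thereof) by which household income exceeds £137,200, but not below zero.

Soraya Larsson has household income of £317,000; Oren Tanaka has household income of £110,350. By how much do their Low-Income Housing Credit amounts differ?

Soraya (£317,000): Low-Income Housing Credit: income exceeds £137,200 by £179,800, which is 72 full-or-partial £2,500 increments; reduction = 72 × £75 = £5,400, leaving £150.
Oren (£110,350): Low-Income Housing Credit: £110,350 is at or below the £137,200 threshold, so the full £5,550 applies.
Difference: |£150 − £5,550| = £5,400.

£5,400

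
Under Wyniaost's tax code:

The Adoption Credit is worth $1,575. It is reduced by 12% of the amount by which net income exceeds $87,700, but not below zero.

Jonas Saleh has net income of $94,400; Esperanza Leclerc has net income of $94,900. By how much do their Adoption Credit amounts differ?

Jonas ($94,400): Adoption Credit: 12% of the $6,700 excess over $87,700 is $804; credit = $1,575 − $804 = $771.
Esperanza ($94,900): Adoption Credit: 12% of the $7,200 excess over $87,700 is $864; credit = $1,575 − $864 = $711.
Difference: |$771 − $711| = $60.

$60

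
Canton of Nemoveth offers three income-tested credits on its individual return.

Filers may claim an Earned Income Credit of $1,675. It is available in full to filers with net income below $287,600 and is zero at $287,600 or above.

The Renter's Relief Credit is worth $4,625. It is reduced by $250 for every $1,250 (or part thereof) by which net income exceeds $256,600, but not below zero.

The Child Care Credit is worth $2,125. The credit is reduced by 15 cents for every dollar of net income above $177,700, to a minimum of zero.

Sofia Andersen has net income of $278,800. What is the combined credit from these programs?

$1,800

Earned Income Credit: $278,800 is below the $287,600 cutoff, so the full $1,675 applies.
Renter's Relief Credit: income exceeds $256,600 by $22,200, which is 18 full-or-partial $1,250 increments; reduction = 18 × $250 = $4,500, leaving $125.
Child Care Credit: 15% of the $101,100 excess over $177,700 is $15,165 ≥ base, so the credit is $0.
Total: $1,675 + $125 + $0 = $1,800.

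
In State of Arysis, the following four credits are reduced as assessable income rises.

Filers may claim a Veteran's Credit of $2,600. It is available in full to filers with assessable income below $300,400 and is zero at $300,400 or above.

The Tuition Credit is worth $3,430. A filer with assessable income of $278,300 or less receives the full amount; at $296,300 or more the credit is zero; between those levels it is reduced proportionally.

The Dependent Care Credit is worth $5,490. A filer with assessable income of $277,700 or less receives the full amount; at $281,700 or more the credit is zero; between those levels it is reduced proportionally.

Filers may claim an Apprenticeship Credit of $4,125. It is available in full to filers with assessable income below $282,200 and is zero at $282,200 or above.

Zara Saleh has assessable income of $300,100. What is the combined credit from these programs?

$2,600

Veteran's Credit: $300,100 is below the $300,400 cutoff, so the full $2,600 applies.
Tuition Credit: $300,100 is at or above $296,300, so the credit is $0.
Dependent Care Credit: $300,100 is at or above $281,700, so the credit is $0.
Apprenticeship Credit: $300,100 meets or exceeds the $282,200 cutoff, so the credit is $0.
Total: $2,600 + $0 + $0 + $0 = $2,600.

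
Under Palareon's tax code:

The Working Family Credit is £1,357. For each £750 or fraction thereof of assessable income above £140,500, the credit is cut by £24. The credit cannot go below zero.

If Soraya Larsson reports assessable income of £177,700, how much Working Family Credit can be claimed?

£157

Working Family Credit: income exceeds £140,500 by £37,200, which is 50 full-or-partial £750 increments; reduction = 50 × £24 = £1,200, leaving £157.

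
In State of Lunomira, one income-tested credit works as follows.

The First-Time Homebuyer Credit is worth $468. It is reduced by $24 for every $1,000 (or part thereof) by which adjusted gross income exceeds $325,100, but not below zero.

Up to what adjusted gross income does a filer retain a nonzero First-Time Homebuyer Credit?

After 19 increments the reduction is 19 × $24 = $456, leaving $12; one more increment wipes it out. Increment 19 ends at excess 19 × $1,000 = $19,000, so the highest qualifying income is $325,100 + $19,000 = $344,100.

$344,100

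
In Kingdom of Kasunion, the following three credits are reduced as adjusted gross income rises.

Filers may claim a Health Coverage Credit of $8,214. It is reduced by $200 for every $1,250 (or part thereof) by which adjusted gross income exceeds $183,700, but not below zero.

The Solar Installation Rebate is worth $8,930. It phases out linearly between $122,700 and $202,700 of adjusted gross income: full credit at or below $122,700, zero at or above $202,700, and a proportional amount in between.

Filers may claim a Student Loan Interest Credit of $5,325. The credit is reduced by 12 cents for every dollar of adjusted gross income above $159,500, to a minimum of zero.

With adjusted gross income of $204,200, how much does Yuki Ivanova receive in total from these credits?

Health Coverage Credit: income exceeds $183,700 by $20,500, which is 17 full-or-partial $1,250 increments; reduction = 17 × $200 = $3,400, leaving $4,814.
Solar Installation Rebate: $204,200 is at or above $202,700, so the credit is $0.
Student Loan Interest Credit: 12% of the $44,700 excess over $159,500 is $5,364 ≥ base, so the credit is $0.
Total: $4,814 + $0 + $0 = $4,814.

$4,814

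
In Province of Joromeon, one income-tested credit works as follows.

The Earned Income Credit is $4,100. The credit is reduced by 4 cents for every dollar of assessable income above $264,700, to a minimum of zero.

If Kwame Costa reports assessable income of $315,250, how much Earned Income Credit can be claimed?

$2,078

Earned Income Credit: 4% of the $50,550 excess over $264,700 is $2,022; credit = $4,100 − $2,022 = $2,078.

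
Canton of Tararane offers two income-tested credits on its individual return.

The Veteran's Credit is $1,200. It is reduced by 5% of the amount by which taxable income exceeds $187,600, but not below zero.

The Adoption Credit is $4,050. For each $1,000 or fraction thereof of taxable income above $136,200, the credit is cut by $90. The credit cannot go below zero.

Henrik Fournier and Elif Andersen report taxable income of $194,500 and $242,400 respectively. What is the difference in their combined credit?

$855

Henrik ($194,500): Veteran's Credit: 5% of the $6,900 excess over $187,600 is $345; credit = $1,200 − $345 = $855. Adoption Credit: income exceeds $136,200 by $58,300 → 59 increments × $90 = $5,310 ≥ base, so the credit is $0. total $855 + $0 = $855
Elif ($242,400): Veteran's Credit: 5% of the $54,800 excess over $187,600 is $2,740 ≥ base, so the credit is $0. Adoption Credit: income exceeds $136,200 by $106,200 → 107 increments × $90 = $9,630 ≥ base, so the credit is $0. total $0 + $0 = $0
Difference: |$855 − $0| = $855.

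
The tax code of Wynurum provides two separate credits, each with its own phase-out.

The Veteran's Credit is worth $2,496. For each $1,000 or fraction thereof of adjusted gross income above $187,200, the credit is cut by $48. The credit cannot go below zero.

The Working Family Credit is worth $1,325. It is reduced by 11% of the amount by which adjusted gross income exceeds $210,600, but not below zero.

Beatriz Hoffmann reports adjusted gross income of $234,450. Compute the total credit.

$192

Veteran's Credit: income exceeds $187,200 by $47,250, which is 48 full-or-partial $1,000 increments; reduction = 48 × $48 = $2,304, leaving $192.
Working Family Credit: 11% of the $23,850 excess over $210,600 is $2,623.50 ≥ base, so the credit is $0.
Total: $192 + $0 = $192.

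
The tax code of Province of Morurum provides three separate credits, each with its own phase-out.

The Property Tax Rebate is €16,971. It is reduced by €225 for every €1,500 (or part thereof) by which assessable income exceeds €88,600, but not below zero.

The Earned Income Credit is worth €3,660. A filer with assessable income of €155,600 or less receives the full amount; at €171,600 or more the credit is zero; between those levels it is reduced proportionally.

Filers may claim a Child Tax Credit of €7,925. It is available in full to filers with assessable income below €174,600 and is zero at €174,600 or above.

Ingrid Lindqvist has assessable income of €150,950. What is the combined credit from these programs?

€19,106

Property Tax Rebate: income exceeds €88,600 by €62,350, which is 42 full-or-partial €1,500 increments; reduction = 42 × €225 = €9,450, leaving €7,521.
Earned Income Credit: €150,950 is at or below the €155,600 threshold, so the full €3,660 applies.
Child Tax Credit: €150,950 is below the €174,600 cutoff, so the full €7,925 applies.
Total: €7,521 + €3,660 + €7,925 = €19,106.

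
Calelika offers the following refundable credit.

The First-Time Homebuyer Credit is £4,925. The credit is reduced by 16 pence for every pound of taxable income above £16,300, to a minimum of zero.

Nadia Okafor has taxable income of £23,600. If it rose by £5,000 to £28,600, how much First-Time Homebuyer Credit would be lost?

At £23,600 — 16% of the £7,300 excess over £16,300 is £1,168; credit = £4,925 − £1,168 = £3,757.
At £28,600 — 16% of the £12,300 excess over £16,300 is £1,968; credit = £4,925 − £1,968 = £2,957.
Lost: £3,757 − £2,957 = £800.

£800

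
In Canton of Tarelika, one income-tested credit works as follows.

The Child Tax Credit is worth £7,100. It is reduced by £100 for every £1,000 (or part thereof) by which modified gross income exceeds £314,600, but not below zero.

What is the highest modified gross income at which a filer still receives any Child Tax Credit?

After 70 increments the reduction is 70 × £100 = £7,000, leaving £100; one more increment wipes it out. Increment 70 ends at excess 70 × £1,000 = £70,000, so the highest qualifying income is £314,600 + £70,000 = £384,600.

£384,600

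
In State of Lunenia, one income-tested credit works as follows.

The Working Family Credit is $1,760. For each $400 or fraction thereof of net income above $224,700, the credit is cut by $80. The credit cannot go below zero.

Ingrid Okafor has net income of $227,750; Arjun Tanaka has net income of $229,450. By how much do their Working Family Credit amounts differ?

Ingrid ($227,750): Working Family Credit: income exceeds $224,700 by $3,050, which is 8 full-or-partial $400 increments; reduction = 8 × $80 = $640, leaving $1,120.
Arjun ($229,450): Working Family Credit: income exceeds $224,700 by $4,750, which is 12 full-or-partial $400 increments; reduction = 12 × $80 = $960, leaving $800.
Difference: |$1,120 − $800| = $320.

$320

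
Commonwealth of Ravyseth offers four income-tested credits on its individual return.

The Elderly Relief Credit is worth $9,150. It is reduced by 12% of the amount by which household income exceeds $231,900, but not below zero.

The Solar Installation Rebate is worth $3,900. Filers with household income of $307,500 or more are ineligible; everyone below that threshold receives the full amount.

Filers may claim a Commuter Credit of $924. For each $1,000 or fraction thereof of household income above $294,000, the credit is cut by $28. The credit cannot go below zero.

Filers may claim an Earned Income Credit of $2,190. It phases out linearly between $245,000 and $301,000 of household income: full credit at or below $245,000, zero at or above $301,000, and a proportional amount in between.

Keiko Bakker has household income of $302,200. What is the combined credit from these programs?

$5,286

Elderly Relief Credit: 12% of the $70,300 excess over $231,900 is $8,436; credit = $9,150 − $8,436 = $714.
Solar Installation Rebate: $302,200 is below the $307,500 cutoff, so the full $3,900 applies.
Commuter Credit: income exceeds $294,000 by $8,200, which is 9 full-or-partial $1,000 increments; reduction = 9 × $28 = $252, leaving $672.
Earned Income Credit: $302,200 is at or above $301,000, so the credit is $0.
Total: $714 + $3,900 + $672 + $0 = $5,286.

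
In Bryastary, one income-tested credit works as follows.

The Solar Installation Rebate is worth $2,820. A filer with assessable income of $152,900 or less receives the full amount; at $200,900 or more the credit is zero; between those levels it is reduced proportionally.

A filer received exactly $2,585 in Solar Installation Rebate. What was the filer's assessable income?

$2,585 is 2,585/2,820 of the full $2,820, so 235/2,820 of the $48,000 range has been used: income = $152,900 + $48,000 × 235/2,820 = $156,900.

$156,900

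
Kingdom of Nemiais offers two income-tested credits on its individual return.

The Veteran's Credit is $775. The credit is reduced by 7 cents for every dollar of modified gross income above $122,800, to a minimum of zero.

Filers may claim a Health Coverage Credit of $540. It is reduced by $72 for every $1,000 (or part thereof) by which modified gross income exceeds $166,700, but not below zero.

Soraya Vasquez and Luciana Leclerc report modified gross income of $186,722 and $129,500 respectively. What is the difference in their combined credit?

$846

Soraya ($186,722): Veteran's Credit: 7% of the $63,922 excess over $122,800 is $4,474.54 ≥ base, so the credit is $0. Health Coverage Credit: income exceeds $166,700 by $20,022 → 21 increments × $72 = $1,512 ≥ base, so the credit is $0. total $0 + $0 = $0
Luciana ($129,500): Veteran's Credit: 7% of the $6,700 excess over $122,800 is $469; credit = $775 − $469 = $306. Health Coverage Credit: $129,500 is at or below the $166,700 threshold, so the full $540 applies. total $306 + $540 = $846
Difference: |$0 − $846| = $846.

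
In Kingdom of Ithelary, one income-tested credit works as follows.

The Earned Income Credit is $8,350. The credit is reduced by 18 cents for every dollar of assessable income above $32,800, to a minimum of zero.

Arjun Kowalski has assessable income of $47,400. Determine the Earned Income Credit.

Earned Income Credit: 18% of the $14,600 excess over $32,800 is $2,628; credit = $8,350 − $2,628 = $5,722.

$5,722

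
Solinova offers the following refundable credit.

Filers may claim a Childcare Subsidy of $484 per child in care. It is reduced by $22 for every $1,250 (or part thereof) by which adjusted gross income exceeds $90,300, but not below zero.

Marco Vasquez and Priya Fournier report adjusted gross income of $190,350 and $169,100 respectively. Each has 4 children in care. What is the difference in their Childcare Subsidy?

$374

Marco ($190,350): Childcare Subsidy: base = 4 × $484 = $1,936. income exceeds $90,300 by $100,050, which is 81 full-or-partial $1,250 increments; reduction = 81 × $22 = $1,782, leaving $154.
Priya ($169,100): Childcare Subsidy: base = 4 × $484 = $1,936. income exceeds $90,300 by $78,800, which is 64 full-or-partial $1,250 increments; reduction = 64 × $22 = $1,408, leaving $528.
Difference: |$154 − $528| = $374.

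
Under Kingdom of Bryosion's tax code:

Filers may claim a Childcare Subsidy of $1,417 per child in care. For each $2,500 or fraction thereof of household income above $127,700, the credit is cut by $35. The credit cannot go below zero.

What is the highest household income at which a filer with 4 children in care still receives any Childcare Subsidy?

$530,200

Full credit = 4 × $1,417 = $5,668.
After 161 increments the reduction is 161 × $35 = $5,635, leaving $33; one more increment wipes it out. Increment 161 ends at excess 161 × $2,500 = $402,500, so the highest qualifying income is $127,700 + $402,500 = $530,200.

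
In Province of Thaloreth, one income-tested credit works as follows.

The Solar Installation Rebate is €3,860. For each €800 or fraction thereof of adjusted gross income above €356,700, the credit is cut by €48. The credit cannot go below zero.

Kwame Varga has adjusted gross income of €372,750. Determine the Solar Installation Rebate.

Solar Installation Rebate: income exceeds €356,700 by €16,050, which is 21 full-or-partial €800 increments; reduction = 21 × €48 = €1,008, leaving €2,852.

€2,852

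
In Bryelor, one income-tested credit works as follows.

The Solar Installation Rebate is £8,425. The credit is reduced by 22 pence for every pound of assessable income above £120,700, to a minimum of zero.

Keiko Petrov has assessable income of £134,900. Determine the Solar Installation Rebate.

£5,301

Solar Installation Rebate: 22% of the £14,200 excess over £120,700 is £3,124; credit = £8,425 − £3,124 = £5,301.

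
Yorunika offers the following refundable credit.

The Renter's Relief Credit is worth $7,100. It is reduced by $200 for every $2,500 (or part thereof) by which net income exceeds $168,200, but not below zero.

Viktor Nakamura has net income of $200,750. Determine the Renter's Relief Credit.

$4,300

Renter's Relief Credit: income exceeds $168,200 by $32,550, which is 14 full-or-partial $2,500 increments; reduction = 14 × $200 = $2,800, leaving $4,300.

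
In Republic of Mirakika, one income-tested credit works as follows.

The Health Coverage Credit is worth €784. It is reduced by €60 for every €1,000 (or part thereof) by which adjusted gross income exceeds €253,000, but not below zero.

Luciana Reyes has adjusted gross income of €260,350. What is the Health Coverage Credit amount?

€304

Health Coverage Credit: income exceeds €253,000 by €7,350, which is 8 full-or-partial €1,000 increments; reduction = 8 × €60 = €480, leaving €304.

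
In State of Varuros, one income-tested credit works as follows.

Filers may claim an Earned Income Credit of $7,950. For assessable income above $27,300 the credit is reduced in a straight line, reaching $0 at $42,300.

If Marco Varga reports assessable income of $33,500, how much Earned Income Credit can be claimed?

Earned Income Credit: $33,500 is $6,200 into a $15,000 phase-out range, leaving 8,800/15,000 of the credit: $7,950 × 8,800/15,000 = $4,664.

$4,664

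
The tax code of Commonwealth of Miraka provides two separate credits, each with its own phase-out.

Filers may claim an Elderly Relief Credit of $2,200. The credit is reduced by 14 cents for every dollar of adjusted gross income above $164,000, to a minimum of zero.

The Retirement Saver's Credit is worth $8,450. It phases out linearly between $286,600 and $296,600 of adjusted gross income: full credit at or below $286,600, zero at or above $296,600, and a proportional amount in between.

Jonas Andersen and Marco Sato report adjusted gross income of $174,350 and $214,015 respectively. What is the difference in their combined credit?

$751

Jonas ($174,350): Elderly Relief Credit: 14% of the $10,350 excess over $164,000 is $1,449; credit = $2,200 − $1,449 = $751. Retirement Saver's Credit: $174,350 is at or below the $286,600 threshold, so the full $8,450 applies. total $751 + $8,450 = $9,201
Marco ($214,015): Elderly Relief Credit: 14% of the $50,015 excess over $164,000 is $7,002.10 ≥ base, so the credit is $0. Retirement Saver's Credit: $214,015 is at or below the $286,600 threshold, so the full $8,450 applies. total $0 + $8,450 = $8,450
Difference: |$9,201 − $8,450| = $751.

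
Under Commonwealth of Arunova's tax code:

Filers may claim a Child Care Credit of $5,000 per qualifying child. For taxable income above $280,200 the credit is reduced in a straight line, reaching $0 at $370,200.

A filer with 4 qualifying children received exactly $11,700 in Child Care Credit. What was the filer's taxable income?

$317,550

Full credit = 4 × $5,000 = $20,000.
$11,700 is 11,700/20,000 of the full $20,000, so 8,300/20,000 of the $90,000 range has been used: income = $280,200 + $90,000 × 8,300/20,000 = $317,550.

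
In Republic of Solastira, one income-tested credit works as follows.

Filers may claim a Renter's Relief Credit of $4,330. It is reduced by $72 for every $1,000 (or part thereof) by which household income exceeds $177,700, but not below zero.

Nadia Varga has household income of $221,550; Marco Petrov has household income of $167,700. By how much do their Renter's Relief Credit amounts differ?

Nadia ($221,550): Renter's Relief Credit: income exceeds $177,700 by $43,850, which is 44 full-or-partial $1,000 increments; reduction = 44 × $72 = $3,168, leaving $1,162.
Marco ($167,700): Renter's Relief Credit: $167,700 is at or below the $177,700 threshold, so the full $4,330 applies.
Difference: |$1,162 − $4,330| = $3,168.

$3,168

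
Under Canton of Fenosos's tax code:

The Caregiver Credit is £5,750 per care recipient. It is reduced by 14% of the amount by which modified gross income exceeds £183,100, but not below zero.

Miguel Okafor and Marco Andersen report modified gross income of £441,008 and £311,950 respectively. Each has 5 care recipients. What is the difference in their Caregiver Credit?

Miguel (£441,008): Caregiver Credit: base = 5 × £5,750 = £28,750. 14% of the £257,908 excess over £183,100 is £36,107.12 ≥ base, so the credit is £0.
Marco (£311,950): Caregiver Credit: base = 5 × £5,750 = £28,750. 14% of the £128,850 excess over £183,100 is £18,039; credit = £28,750 − £18,039 = £10,711.
Difference: |£0 − £10,711| = £10,711.

£10,711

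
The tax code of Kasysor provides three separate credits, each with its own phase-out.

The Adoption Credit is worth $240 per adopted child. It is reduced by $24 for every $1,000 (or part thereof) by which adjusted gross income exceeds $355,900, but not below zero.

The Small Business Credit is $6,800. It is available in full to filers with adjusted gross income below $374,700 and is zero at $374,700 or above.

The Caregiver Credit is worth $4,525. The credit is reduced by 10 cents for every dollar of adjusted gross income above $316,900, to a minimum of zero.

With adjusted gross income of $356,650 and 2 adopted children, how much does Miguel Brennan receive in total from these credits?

$7,806

Adoption Credit: base = 2 × $240 = $480. income exceeds $355,900 by $750, which is 1 full-or-partial $1,000 increment; reduction = 1 × $24 = $24, leaving $456.
Small Business Credit: $356,650 is below the $374,700 cutoff, so the full $6,800 applies.
Caregiver Credit: 10% of the $39,750 excess over $316,900 is $3,975; credit = $4,525 − $3,975 = $550.
Total: $456 + $6,800 + $550 = $7,806.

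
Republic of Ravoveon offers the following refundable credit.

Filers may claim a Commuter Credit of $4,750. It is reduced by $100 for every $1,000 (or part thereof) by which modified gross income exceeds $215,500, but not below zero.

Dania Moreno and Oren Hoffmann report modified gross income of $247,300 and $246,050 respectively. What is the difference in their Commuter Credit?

Dania ($247,300): Commuter Credit: income exceeds $215,500 by $31,800, which is 32 full-or-partial $1,000 increments; reduction = 32 × $100 = $3,200, leaving $1,550.
Oren ($246,050): Commuter Credit: income exceeds $215,500 by $30,550, which is 31 full-or-partial $1,000 increments; reduction = 31 × $100 = $3,100, leaving $1,650.
Difference: |$1,550 − $1,650| = $100.

$100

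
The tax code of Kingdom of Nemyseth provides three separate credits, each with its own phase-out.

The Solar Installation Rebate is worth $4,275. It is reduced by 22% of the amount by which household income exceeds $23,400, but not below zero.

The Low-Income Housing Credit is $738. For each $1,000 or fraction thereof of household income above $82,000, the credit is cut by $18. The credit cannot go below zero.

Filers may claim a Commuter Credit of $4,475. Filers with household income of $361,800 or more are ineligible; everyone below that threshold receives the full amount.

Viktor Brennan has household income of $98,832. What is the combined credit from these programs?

$4,907

Solar Installation Rebate: 22% of the $75,432 excess over $23,400 is $16,595.04 ≥ base, so the credit is $0.
Low-Income Housing Credit: income exceeds $82,000 by $16,832, which is 17 full-or-partial $1,000 increments; reduction = 17 × $18 = $306, leaving $432.
Commuter Credit: $98,832 is below the $361,800 cutoff, so the full $4,475 applies.
Total: $0 + $432 + $4,475 = $4,907.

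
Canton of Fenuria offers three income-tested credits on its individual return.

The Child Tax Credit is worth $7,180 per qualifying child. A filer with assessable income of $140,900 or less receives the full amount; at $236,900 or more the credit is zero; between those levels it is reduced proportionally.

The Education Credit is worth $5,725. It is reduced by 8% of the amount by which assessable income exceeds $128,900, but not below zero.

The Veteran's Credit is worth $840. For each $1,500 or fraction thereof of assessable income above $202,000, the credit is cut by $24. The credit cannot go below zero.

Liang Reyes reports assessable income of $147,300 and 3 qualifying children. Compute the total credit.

Child Tax Credit: base = 3 × $7,180 = $21,540. $147,300 is $6,400 into a $96,000 phase-out range, leaving 89,600/96,000 of the credit: $21,540 × 89,600/96,000 = $20,104.
Education Credit: 8% of the $18,400 excess over $128,900 is $1,472; credit = $5,725 − $1,472 = $4,253.
Veteran's Credit: $147,300 is at or below the $202,000 threshold, so the full $840 applies.
Total: $20,104 + $4,253 + $840 = $25,197.

$25,197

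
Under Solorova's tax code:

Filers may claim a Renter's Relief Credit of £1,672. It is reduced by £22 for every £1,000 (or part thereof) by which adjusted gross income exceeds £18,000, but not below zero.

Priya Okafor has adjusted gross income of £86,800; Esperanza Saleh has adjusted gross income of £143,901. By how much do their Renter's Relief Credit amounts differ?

Priya (£86,800): Renter's Relief Credit: income exceeds £18,000 by £68,800, which is 69 full-or-partial £1,000 increments; reduction = 69 × £22 = £1,518, leaving £154.
Esperanza (£143,901): Renter's Relief Credit: income exceeds £18,000 by £125,901 → 126 increments × £22 = £2,772 ≥ base, so the credit is £0.
Difference: |£154 − £0| = £154.

£154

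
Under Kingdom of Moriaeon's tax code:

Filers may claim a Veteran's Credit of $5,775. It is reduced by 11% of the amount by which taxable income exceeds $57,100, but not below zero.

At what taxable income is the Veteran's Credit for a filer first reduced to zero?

$109,600

The credit falls by 11% of each dollar above $57,100, so it reaches zero when the excess is $5,775 / 11% = $52,500: income = $57,100 + $52,500 = $109,600.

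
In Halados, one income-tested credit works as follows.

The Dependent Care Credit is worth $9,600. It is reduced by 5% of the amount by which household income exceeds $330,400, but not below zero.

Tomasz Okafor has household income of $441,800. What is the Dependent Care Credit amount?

Dependent Care Credit: 5% of the $111,400 excess over $330,400 is $5,570; credit = $9,600 − $5,570 = $4,030.

$4,030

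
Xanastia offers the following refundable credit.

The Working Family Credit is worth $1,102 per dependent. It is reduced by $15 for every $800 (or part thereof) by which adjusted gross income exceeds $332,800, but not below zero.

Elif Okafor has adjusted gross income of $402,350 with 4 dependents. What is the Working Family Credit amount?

$3,103

Working Family Credit: base = 4 × $1,102 = $4,408. income exceeds $332,800 by $69,550, which is 87 full-or-partial $800 increments; reduction = 87 × $15 = $1,305, leaving $3,103.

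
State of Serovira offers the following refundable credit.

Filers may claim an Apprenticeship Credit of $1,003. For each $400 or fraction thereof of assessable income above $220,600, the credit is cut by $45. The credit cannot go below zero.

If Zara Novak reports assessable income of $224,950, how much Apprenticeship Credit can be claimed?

$508

Apprenticeship Credit: income exceeds $220,600 by $4,350, which is 11 full-or-partial $400 increments; reduction = 11 × $45 = $495, leaving $508.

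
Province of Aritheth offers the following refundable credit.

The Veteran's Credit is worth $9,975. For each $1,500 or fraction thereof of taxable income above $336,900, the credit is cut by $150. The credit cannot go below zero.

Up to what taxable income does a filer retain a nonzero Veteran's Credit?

After 66 increments the reduction is 66 × $150 = $9,900, leaving $75; one more increment wipes it out. Increment 66 ends at excess 66 × $1,500 = $99,000, so the highest qualifying income is $336,900 + $99,000 = $435,900.

$435,900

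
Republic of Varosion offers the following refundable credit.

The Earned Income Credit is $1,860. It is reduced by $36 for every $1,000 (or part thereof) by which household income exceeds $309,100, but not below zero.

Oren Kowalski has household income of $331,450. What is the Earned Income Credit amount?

Earned Income Credit: income exceeds $309,100 by $22,350, which is 23 full-or-partial $1,000 increments; reduction = 23 × $36 = $828, leaving $1,032.

$1,032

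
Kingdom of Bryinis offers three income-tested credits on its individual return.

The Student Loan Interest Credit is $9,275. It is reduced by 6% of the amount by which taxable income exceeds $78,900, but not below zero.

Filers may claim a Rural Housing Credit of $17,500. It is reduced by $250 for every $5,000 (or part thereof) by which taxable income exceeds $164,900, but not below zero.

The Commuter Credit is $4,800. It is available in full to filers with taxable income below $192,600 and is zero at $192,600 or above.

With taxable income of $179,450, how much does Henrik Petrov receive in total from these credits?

Student Loan Interest Credit: 6% of the $100,550 excess over $78,900 is $6,033; credit = $9,275 − $6,033 = $3,242.
Rural Housing Credit: income exceeds $164,900 by $14,550, which is 3 full-or-partial $5,000 increments; reduction = 3 × $250 = $750, leaving $16,750.
Commuter Credit: $179,450 is below the $192,600 cutoff, so the full $4,800 applies.
Total: $3,242 + $16,750 + $4,800 = $24,792.

$24,792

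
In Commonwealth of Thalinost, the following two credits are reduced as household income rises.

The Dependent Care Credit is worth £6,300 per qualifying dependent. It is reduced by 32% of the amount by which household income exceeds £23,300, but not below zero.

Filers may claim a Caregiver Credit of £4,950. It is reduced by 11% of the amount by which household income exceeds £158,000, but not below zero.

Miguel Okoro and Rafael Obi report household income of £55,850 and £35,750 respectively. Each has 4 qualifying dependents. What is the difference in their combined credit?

£6,432

Miguel (£55,850): Dependent Care Credit: base = 4 × £6,300 = £25,200. 32% of the £32,550 excess over £23,300 is £10,416; credit = £25,200 − £10,416 = £14,784. Caregiver Credit: £55,850 is at or below the £158,000 threshold, so the full £4,950 applies. total £14,784 + £4,950 = £19,734
Rafael (£35,750): Dependent Care Credit: base = 4 × £6,300 = £25,200. 32% of the £12,450 excess over £23,300 is £3,984; credit = £25,200 − £3,984 = £21,216. Caregiver Credit: £35,750 is at or below the £158,000 threshold, so the full £4,950 applies. total £21,216 + £4,950 = £26,166
Difference: |£19,734 − £26,166| = £6,432.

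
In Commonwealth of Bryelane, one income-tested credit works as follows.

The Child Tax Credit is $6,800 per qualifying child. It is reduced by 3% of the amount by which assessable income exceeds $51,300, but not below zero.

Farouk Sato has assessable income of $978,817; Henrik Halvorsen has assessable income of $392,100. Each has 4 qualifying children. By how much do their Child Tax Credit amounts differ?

Farouk ($978,817): Child Tax Credit: base = 4 × $6,800 = $27,200. 3% of the $927,517 excess over $51,300 is $27,825.51 ≥ base, so the credit is $0.
Henrik ($392,100): Child Tax Credit: base = 4 × $6,800 = $27,200. 3% of the $340,800 excess over $51,300 is $10,224; credit = $27,200 − $10,224 = $16,976.
Difference: |$0 − $16,976| = $16,976.

$16,976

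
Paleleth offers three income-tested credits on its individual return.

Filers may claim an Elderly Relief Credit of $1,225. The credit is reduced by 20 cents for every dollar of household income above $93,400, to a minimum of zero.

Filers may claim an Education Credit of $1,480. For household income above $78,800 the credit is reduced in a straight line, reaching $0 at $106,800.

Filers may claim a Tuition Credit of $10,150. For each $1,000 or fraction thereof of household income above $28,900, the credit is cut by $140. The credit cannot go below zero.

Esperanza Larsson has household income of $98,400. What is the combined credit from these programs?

Elderly Relief Credit: 20% of the $5,000 excess over $93,400 is $1,000; credit = $1,225 − $1,000 = $225.
Education Credit: $98,400 is $19,600 into a $28,000 phase-out range, leaving 8,400/28,000 of the credit: $1,480 × 8,400/28,000 = $444.
Tuition Credit: income exceeds $28,900 by $69,500, which is 70 full-or-partial $1,000 increments; reduction = 70 × $140 = $9,800, leaving $350.
Total: $225 + $444 + $350 = $1,019.

$1,019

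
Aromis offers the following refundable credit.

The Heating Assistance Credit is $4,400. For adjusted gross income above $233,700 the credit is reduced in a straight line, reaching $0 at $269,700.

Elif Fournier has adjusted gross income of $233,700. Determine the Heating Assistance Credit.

Heating Assistance Credit: $233,700 is at or below the $233,700 threshold, so the full $4,400 applies.

$4,400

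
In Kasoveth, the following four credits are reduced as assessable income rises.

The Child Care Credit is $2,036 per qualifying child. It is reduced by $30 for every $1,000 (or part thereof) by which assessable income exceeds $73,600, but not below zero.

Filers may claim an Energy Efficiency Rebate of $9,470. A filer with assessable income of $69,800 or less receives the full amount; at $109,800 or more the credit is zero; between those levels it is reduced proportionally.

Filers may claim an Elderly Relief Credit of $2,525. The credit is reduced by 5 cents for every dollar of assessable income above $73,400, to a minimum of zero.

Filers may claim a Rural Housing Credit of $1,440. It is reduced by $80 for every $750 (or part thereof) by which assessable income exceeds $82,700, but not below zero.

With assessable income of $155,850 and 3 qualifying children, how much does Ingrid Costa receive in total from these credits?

$3,618

Child Care Credit: base = 3 × $2,036 = $6,108. income exceeds $73,600 by $82,250, which is 83 full-or-partial $1,000 increments; reduction = 83 × $30 = $2,490, leaving $3,618.
Energy Efficiency Rebate: $155,850 is at or above $109,800, so the credit is $0.
Elderly Relief Credit: 5% of the $82,450 excess over $73,400 is $4,122.50 ≥ base, so the credit is $0.
Rural Housing Credit: income exceeds $82,700 by $73,150 → 98 increments × $80 = $7,840 ≥ base, so the credit is $0.
Total: $3,618 + $0 + $0 + $0 = $3,618.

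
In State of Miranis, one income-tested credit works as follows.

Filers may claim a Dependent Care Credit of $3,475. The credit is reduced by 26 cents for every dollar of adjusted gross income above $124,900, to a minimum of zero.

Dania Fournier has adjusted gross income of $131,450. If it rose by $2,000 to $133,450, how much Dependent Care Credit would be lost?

$520

At $131,450 — 26% of the $6,550 excess over $124,900 is $1,703; credit = $3,475 − $1,703 = $1,772.
At $133,450 — 26% of the $8,550 excess over $124,900 is $2,223; credit = $3,475 − $2,223 = $1,252.
Lost: $1,772 − $1,252 = $520.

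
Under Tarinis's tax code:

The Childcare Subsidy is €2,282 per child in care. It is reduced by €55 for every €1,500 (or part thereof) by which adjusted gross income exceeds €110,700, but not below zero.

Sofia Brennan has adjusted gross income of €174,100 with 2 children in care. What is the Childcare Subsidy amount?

€2,199

Childcare Subsidy: base = 2 × €2,282 = €4,564. income exceeds €110,700 by €63,400, which is 43 full-or-partial €1,500 increments; reduction = 43 × €55 = €2,365, leaving €2,199.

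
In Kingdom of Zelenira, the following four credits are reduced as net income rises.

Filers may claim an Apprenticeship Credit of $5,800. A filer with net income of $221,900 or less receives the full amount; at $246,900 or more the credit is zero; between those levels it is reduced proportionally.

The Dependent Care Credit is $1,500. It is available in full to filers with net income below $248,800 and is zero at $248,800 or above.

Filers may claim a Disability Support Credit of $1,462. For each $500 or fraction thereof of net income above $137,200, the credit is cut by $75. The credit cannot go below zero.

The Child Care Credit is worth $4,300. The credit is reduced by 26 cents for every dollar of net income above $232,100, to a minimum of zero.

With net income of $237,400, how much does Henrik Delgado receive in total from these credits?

$6,626

Apprenticeship Credit: $237,400 is $15,500 into a $25,000 phase-out range, leaving 9,500/25,000 of the credit: $5,800 × 9,500/25,000 = $2,204.
Dependent Care Credit: $237,400 is below the $248,800 cutoff, so the full $1,500 applies.
Disability Support Credit: income exceeds $137,200 by $100,200 → 201 increments × $75 = $15,075 ≥ base, so the credit is $0.
Child Care Credit: 26% of the $5,300 excess over $232,100 is $1,378; credit = $4,300 − $1,378 = $2,922.
Total: $2,204 + $1,500 + $0 + $2,922 = $6,626.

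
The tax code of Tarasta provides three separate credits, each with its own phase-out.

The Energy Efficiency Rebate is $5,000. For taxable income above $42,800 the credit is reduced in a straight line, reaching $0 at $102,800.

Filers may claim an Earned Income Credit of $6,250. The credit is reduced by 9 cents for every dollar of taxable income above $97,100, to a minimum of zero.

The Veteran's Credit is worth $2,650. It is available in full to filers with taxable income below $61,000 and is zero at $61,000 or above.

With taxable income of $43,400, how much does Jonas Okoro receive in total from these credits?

$13,850

Energy Efficiency Rebate: $43,400 is $600 into a $60,000 phase-out range, leaving 59,400/60,000 of the credit: $5,000 × 59,400/60,000 = $4,950.
Earned Income Credit: $43,400 is at or below the $97,100 threshold, so the full $6,250 applies.
Veteran's Credit: $43,400 is below the $61,000 cutoff, so the full $2,650 applies.
Total: $4,950 + $6,250 + $2,650 = $13,850.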